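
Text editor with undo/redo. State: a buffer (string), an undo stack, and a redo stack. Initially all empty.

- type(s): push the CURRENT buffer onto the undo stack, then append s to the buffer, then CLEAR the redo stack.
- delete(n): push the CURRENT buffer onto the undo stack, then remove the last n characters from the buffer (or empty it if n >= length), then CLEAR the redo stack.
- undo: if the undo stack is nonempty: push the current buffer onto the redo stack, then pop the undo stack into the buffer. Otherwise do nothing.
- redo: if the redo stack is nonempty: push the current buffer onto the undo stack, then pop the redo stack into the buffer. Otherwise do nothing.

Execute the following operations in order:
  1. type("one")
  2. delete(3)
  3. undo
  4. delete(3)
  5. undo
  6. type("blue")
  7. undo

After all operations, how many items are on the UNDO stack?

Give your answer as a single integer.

Answer: 1

Derivation:
After op 1 (type): buf='one' undo_depth=1 redo_depth=0
After op 2 (delete): buf='(empty)' undo_depth=2 redo_depth=0
After op 3 (undo): buf='one' undo_depth=1 redo_depth=1
After op 4 (delete): buf='(empty)' undo_depth=2 redo_depth=0
After op 5 (undo): buf='one' undo_depth=1 redo_depth=1
After op 6 (type): buf='oneblue' undo_depth=2 redo_depth=0
After op 7 (undo): buf='one' undo_depth=1 redo_depth=1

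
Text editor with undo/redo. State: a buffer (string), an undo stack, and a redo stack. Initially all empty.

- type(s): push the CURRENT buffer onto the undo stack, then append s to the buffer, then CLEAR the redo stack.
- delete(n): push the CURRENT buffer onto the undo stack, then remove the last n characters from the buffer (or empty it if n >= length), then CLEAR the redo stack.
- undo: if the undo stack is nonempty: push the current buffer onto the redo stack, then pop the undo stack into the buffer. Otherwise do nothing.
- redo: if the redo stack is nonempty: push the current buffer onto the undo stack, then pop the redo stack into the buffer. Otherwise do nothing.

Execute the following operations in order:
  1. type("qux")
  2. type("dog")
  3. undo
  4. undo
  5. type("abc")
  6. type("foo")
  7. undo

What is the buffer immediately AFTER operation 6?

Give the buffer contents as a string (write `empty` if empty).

After op 1 (type): buf='qux' undo_depth=1 redo_depth=0
After op 2 (type): buf='quxdog' undo_depth=2 redo_depth=0
After op 3 (undo): buf='qux' undo_depth=1 redo_depth=1
After op 4 (undo): buf='(empty)' undo_depth=0 redo_depth=2
After op 5 (type): buf='abc' undo_depth=1 redo_depth=0
After op 6 (type): buf='abcfoo' undo_depth=2 redo_depth=0

Answer: abcfoo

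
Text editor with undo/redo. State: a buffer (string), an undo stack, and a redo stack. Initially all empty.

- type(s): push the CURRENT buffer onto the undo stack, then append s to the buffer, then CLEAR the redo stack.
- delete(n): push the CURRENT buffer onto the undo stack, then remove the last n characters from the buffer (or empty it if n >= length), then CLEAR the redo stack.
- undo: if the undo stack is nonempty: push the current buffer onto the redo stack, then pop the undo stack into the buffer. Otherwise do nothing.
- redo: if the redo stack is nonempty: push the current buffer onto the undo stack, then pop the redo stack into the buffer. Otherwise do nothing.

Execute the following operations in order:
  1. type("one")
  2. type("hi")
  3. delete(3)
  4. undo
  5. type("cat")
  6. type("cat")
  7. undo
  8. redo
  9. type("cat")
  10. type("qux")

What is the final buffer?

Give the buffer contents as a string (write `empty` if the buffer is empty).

After op 1 (type): buf='one' undo_depth=1 redo_depth=0
After op 2 (type): buf='onehi' undo_depth=2 redo_depth=0
After op 3 (delete): buf='on' undo_depth=3 redo_depth=0
After op 4 (undo): buf='onehi' undo_depth=2 redo_depth=1
After op 5 (type): buf='onehicat' undo_depth=3 redo_depth=0
After op 6 (type): buf='onehicatcat' undo_depth=4 redo_depth=0
After op 7 (undo): buf='onehicat' undo_depth=3 redo_depth=1
After op 8 (redo): buf='onehicatcat' undo_depth=4 redo_depth=0
After op 9 (type): buf='onehicatcatcat' undo_depth=5 redo_depth=0
After op 10 (type): buf='onehicatcatcatqux' undo_depth=6 redo_depth=0

Answer: onehicatcatcatqux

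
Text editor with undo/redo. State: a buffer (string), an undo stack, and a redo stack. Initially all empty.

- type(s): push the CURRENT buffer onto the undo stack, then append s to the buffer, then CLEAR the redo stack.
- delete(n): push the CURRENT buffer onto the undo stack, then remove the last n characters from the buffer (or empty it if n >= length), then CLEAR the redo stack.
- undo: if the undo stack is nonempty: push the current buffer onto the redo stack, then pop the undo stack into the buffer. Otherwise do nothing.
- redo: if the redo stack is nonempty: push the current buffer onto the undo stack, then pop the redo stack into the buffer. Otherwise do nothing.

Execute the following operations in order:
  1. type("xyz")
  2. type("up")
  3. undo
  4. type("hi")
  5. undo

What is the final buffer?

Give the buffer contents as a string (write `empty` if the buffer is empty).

After op 1 (type): buf='xyz' undo_depth=1 redo_depth=0
After op 2 (type): buf='xyzup' undo_depth=2 redo_depth=0
After op 3 (undo): buf='xyz' undo_depth=1 redo_depth=1
After op 4 (type): buf='xyzhi' undo_depth=2 redo_depth=0
After op 5 (undo): buf='xyz' undo_depth=1 redo_depth=1

Answer: xyz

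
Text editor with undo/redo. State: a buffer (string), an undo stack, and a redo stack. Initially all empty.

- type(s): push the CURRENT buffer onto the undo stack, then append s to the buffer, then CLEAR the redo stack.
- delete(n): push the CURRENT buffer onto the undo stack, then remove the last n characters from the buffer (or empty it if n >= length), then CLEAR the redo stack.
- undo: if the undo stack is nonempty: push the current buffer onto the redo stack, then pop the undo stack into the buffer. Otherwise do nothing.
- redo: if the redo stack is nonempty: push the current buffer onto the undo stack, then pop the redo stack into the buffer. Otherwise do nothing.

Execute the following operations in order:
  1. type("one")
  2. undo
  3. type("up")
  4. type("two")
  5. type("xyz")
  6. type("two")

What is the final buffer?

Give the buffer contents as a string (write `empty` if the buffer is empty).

After op 1 (type): buf='one' undo_depth=1 redo_depth=0
After op 2 (undo): buf='(empty)' undo_depth=0 redo_depth=1
After op 3 (type): buf='up' undo_depth=1 redo_depth=0
After op 4 (type): buf='uptwo' undo_depth=2 redo_depth=0
After op 5 (type): buf='uptwoxyz' undo_depth=3 redo_depth=0
After op 6 (type): buf='uptwoxyztwo' undo_depth=4 redo_depth=0

Answer: uptwoxyztwo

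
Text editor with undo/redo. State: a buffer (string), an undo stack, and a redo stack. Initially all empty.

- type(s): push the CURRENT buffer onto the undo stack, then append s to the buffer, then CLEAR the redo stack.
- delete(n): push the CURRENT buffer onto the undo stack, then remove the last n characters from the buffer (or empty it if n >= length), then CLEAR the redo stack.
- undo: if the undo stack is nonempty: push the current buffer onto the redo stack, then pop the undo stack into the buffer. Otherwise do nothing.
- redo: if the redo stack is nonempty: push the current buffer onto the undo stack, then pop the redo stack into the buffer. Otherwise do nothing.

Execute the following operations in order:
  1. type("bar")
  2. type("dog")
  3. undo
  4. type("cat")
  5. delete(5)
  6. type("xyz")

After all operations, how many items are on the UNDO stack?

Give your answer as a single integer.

Answer: 4

Derivation:
After op 1 (type): buf='bar' undo_depth=1 redo_depth=0
After op 2 (type): buf='bardog' undo_depth=2 redo_depth=0
After op 3 (undo): buf='bar' undo_depth=1 redo_depth=1
After op 4 (type): buf='barcat' undo_depth=2 redo_depth=0
After op 5 (delete): buf='b' undo_depth=3 redo_depth=0
After op 6 (type): buf='bxyz' undo_depth=4 redo_depth=0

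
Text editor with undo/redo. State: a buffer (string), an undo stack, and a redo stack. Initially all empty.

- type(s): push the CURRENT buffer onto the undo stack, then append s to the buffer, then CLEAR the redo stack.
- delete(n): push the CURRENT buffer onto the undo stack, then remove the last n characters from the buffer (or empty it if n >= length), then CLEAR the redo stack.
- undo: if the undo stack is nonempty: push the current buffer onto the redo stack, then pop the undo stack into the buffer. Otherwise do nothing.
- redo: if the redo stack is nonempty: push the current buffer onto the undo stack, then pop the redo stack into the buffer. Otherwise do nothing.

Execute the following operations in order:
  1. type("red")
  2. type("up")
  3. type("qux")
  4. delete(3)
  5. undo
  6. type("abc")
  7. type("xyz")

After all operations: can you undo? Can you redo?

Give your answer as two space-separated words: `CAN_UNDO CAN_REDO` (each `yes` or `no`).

After op 1 (type): buf='red' undo_depth=1 redo_depth=0
After op 2 (type): buf='redup' undo_depth=2 redo_depth=0
After op 3 (type): buf='redupqux' undo_depth=3 redo_depth=0
After op 4 (delete): buf='redup' undo_depth=4 redo_depth=0
After op 5 (undo): buf='redupqux' undo_depth=3 redo_depth=1
After op 6 (type): buf='redupquxabc' undo_depth=4 redo_depth=0
After op 7 (type): buf='redupquxabcxyz' undo_depth=5 redo_depth=0

Answer: yes no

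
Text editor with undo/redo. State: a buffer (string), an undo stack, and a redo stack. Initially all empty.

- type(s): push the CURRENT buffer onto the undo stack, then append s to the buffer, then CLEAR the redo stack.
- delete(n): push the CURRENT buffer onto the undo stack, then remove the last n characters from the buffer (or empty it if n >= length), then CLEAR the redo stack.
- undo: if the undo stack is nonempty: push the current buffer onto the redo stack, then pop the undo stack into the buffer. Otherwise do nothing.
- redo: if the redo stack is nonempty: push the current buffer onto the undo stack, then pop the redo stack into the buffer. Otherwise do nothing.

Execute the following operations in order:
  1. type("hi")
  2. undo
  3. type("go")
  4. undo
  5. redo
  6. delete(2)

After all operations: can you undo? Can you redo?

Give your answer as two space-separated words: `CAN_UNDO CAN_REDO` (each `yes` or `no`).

After op 1 (type): buf='hi' undo_depth=1 redo_depth=0
After op 2 (undo): buf='(empty)' undo_depth=0 redo_depth=1
After op 3 (type): buf='go' undo_depth=1 redo_depth=0
After op 4 (undo): buf='(empty)' undo_depth=0 redo_depth=1
After op 5 (redo): buf='go' undo_depth=1 redo_depth=0
After op 6 (delete): buf='(empty)' undo_depth=2 redo_depth=0

Answer: yes no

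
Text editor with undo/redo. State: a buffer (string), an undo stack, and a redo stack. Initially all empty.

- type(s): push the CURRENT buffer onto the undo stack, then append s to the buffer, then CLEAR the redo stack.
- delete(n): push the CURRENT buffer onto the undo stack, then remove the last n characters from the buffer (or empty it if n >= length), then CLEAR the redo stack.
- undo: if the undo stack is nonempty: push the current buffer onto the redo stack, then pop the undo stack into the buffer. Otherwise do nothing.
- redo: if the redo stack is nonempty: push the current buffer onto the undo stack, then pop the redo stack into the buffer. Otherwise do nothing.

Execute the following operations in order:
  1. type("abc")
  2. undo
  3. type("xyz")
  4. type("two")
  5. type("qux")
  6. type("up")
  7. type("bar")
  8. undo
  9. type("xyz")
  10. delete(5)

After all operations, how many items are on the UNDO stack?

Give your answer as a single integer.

Answer: 6

Derivation:
After op 1 (type): buf='abc' undo_depth=1 redo_depth=0
After op 2 (undo): buf='(empty)' undo_depth=0 redo_depth=1
After op 3 (type): buf='xyz' undo_depth=1 redo_depth=0
After op 4 (type): buf='xyztwo' undo_depth=2 redo_depth=0
After op 5 (type): buf='xyztwoqux' undo_depth=3 redo_depth=0
After op 6 (type): buf='xyztwoquxup' undo_depth=4 redo_depth=0
After op 7 (type): buf='xyztwoquxupbar' undo_depth=5 redo_depth=0
After op 8 (undo): buf='xyztwoquxup' undo_depth=4 redo_depth=1
After op 9 (type): buf='xyztwoquxupxyz' undo_depth=5 redo_depth=0
After op 10 (delete): buf='xyztwoqux' undo_depth=6 redo_depth=0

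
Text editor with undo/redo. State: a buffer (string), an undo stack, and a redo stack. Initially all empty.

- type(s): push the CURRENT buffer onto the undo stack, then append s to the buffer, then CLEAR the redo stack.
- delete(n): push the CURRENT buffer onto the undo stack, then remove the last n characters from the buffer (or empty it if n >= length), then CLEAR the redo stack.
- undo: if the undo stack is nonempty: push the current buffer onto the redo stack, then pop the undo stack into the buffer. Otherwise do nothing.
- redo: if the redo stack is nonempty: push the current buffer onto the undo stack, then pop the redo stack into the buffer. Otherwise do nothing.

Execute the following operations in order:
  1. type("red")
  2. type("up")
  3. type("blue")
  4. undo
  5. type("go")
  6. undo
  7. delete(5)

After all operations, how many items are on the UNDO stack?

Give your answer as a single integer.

After op 1 (type): buf='red' undo_depth=1 redo_depth=0
After op 2 (type): buf='redup' undo_depth=2 redo_depth=0
After op 3 (type): buf='redupblue' undo_depth=3 redo_depth=0
After op 4 (undo): buf='redup' undo_depth=2 redo_depth=1
After op 5 (type): buf='redupgo' undo_depth=3 redo_depth=0
After op 6 (undo): buf='redup' undo_depth=2 redo_depth=1
After op 7 (delete): buf='(empty)' undo_depth=3 redo_depth=0

Answer: 3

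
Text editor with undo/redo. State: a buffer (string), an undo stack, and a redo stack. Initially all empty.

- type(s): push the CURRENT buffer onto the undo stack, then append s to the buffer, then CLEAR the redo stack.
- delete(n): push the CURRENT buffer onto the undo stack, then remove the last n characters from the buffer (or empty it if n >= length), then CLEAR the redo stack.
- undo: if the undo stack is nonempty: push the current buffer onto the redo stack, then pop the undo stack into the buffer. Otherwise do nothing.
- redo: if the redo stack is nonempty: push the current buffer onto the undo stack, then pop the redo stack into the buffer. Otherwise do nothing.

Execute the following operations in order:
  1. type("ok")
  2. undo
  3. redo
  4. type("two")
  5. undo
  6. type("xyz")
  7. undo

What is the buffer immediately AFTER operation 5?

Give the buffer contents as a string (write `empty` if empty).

After op 1 (type): buf='ok' undo_depth=1 redo_depth=0
After op 2 (undo): buf='(empty)' undo_depth=0 redo_depth=1
After op 3 (redo): buf='ok' undo_depth=1 redo_depth=0
After op 4 (type): buf='oktwo' undo_depth=2 redo_depth=0
After op 5 (undo): buf='ok' undo_depth=1 redo_depth=1

Answer: ok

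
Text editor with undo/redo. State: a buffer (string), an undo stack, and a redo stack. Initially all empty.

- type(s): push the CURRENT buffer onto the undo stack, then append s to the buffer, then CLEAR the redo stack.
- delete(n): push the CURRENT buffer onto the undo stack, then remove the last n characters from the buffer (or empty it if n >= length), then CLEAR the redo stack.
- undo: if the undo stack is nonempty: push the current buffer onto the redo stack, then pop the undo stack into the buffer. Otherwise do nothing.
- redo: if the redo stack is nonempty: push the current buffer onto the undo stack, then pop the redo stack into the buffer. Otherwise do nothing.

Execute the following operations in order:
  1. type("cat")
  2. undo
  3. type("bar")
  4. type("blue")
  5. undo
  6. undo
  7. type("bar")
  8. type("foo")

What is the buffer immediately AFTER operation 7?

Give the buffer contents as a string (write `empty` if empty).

Answer: bar

Derivation:
After op 1 (type): buf='cat' undo_depth=1 redo_depth=0
After op 2 (undo): buf='(empty)' undo_depth=0 redo_depth=1
After op 3 (type): buf='bar' undo_depth=1 redo_depth=0
After op 4 (type): buf='barblue' undo_depth=2 redo_depth=0
After op 5 (undo): buf='bar' undo_depth=1 redo_depth=1
After op 6 (undo): buf='(empty)' undo_depth=0 redo_depth=2
After op 7 (type): buf='bar' undo_depth=1 redo_depth=0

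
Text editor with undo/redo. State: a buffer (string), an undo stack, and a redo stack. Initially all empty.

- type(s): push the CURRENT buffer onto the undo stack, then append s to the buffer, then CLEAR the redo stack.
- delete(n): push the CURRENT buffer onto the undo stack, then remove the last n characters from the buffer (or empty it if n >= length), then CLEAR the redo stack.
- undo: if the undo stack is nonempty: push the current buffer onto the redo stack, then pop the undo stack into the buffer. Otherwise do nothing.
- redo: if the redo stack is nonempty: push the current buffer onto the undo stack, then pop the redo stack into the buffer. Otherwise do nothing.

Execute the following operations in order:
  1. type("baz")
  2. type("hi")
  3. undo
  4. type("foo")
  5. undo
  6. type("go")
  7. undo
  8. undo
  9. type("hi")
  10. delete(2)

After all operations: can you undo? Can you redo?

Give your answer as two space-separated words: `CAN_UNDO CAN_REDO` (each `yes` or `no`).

After op 1 (type): buf='baz' undo_depth=1 redo_depth=0
After op 2 (type): buf='bazhi' undo_depth=2 redo_depth=0
After op 3 (undo): buf='baz' undo_depth=1 redo_depth=1
After op 4 (type): buf='bazfoo' undo_depth=2 redo_depth=0
After op 5 (undo): buf='baz' undo_depth=1 redo_depth=1
After op 6 (type): buf='bazgo' undo_depth=2 redo_depth=0
After op 7 (undo): buf='baz' undo_depth=1 redo_depth=1
After op 8 (undo): buf='(empty)' undo_depth=0 redo_depth=2
After op 9 (type): buf='hi' undo_depth=1 redo_depth=0
After op 10 (delete): buf='(empty)' undo_depth=2 redo_depth=0

Answer: yes no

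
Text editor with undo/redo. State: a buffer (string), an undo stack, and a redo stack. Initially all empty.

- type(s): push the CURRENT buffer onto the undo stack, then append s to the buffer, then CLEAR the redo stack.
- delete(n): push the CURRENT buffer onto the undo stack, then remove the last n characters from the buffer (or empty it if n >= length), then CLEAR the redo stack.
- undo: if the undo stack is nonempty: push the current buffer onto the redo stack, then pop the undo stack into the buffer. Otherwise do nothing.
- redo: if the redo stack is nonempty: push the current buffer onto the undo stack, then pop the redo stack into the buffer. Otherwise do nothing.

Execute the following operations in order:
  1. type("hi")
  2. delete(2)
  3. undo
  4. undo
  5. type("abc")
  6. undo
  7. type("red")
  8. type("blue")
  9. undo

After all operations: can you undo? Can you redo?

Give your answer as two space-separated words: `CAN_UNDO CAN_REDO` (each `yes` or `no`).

Answer: yes yes

Derivation:
After op 1 (type): buf='hi' undo_depth=1 redo_depth=0
After op 2 (delete): buf='(empty)' undo_depth=2 redo_depth=0
After op 3 (undo): buf='hi' undo_depth=1 redo_depth=1
After op 4 (undo): buf='(empty)' undo_depth=0 redo_depth=2
After op 5 (type): buf='abc' undo_depth=1 redo_depth=0
After op 6 (undo): buf='(empty)' undo_depth=0 redo_depth=1
After op 7 (type): buf='red' undo_depth=1 redo_depth=0
After op 8 (type): buf='redblue' undo_depth=2 redo_depth=0
After op 9 (undo): buf='red' undo_depth=1 redo_depth=1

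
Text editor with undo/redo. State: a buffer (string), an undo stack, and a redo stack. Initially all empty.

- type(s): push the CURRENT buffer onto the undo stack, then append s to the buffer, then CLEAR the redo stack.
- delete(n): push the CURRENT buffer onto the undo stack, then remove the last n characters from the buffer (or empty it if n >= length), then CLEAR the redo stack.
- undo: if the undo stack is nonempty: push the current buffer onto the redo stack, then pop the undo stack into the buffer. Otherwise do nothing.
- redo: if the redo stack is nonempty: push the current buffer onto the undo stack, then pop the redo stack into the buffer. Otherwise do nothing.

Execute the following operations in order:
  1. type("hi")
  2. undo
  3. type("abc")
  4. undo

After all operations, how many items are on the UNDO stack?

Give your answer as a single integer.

After op 1 (type): buf='hi' undo_depth=1 redo_depth=0
After op 2 (undo): buf='(empty)' undo_depth=0 redo_depth=1
After op 3 (type): buf='abc' undo_depth=1 redo_depth=0
After op 4 (undo): buf='(empty)' undo_depth=0 redo_depth=1

Answer: 0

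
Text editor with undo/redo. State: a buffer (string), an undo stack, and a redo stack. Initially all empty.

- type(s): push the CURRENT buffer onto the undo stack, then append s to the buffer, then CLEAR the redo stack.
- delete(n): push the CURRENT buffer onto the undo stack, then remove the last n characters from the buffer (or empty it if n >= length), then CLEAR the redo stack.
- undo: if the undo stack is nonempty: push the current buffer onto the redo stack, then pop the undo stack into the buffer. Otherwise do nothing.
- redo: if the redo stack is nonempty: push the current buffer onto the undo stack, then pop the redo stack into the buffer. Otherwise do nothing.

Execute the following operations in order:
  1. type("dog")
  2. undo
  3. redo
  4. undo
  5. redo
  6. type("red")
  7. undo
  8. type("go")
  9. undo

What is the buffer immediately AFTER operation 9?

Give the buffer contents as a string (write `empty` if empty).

Answer: dog

Derivation:
After op 1 (type): buf='dog' undo_depth=1 redo_depth=0
After op 2 (undo): buf='(empty)' undo_depth=0 redo_depth=1
After op 3 (redo): buf='dog' undo_depth=1 redo_depth=0
After op 4 (undo): buf='(empty)' undo_depth=0 redo_depth=1
After op 5 (redo): buf='dog' undo_depth=1 redo_depth=0
After op 6 (type): buf='dogred' undo_depth=2 redo_depth=0
After op 7 (undo): buf='dog' undo_depth=1 redo_depth=1
After op 8 (type): buf='doggo' undo_depth=2 redo_depth=0
After op 9 (undo): buf='dog' undo_depth=1 redo_depth=1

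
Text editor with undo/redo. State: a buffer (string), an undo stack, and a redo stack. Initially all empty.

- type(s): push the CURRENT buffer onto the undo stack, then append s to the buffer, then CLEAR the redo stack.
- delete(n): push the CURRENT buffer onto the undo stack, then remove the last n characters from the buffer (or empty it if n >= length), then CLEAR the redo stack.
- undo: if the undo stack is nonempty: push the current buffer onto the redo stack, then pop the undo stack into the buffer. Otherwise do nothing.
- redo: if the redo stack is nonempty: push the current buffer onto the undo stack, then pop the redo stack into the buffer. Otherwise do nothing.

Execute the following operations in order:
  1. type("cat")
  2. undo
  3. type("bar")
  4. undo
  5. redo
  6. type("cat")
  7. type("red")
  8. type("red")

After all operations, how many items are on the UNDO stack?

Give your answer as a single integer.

Answer: 4

Derivation:
After op 1 (type): buf='cat' undo_depth=1 redo_depth=0
After op 2 (undo): buf='(empty)' undo_depth=0 redo_depth=1
After op 3 (type): buf='bar' undo_depth=1 redo_depth=0
After op 4 (undo): buf='(empty)' undo_depth=0 redo_depth=1
After op 5 (redo): buf='bar' undo_depth=1 redo_depth=0
After op 6 (type): buf='barcat' undo_depth=2 redo_depth=0
After op 7 (type): buf='barcatred' undo_depth=3 redo_depth=0
After op 8 (type): buf='barcatredred' undo_depth=4 redo_depth=0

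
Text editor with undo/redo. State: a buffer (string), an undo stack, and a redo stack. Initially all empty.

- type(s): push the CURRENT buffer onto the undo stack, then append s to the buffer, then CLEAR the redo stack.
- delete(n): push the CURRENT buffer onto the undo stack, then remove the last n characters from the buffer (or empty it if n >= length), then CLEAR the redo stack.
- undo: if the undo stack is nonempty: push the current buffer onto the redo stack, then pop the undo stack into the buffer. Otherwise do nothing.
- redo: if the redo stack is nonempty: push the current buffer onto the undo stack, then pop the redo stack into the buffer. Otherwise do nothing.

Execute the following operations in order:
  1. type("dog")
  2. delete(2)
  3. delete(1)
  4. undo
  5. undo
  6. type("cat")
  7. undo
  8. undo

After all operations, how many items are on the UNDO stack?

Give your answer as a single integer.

After op 1 (type): buf='dog' undo_depth=1 redo_depth=0
After op 2 (delete): buf='d' undo_depth=2 redo_depth=0
After op 3 (delete): buf='(empty)' undo_depth=3 redo_depth=0
After op 4 (undo): buf='d' undo_depth=2 redo_depth=1
After op 5 (undo): buf='dog' undo_depth=1 redo_depth=2
After op 6 (type): buf='dogcat' undo_depth=2 redo_depth=0
After op 7 (undo): buf='dog' undo_depth=1 redo_depth=1
After op 8 (undo): buf='(empty)' undo_depth=0 redo_depth=2

Answer: 0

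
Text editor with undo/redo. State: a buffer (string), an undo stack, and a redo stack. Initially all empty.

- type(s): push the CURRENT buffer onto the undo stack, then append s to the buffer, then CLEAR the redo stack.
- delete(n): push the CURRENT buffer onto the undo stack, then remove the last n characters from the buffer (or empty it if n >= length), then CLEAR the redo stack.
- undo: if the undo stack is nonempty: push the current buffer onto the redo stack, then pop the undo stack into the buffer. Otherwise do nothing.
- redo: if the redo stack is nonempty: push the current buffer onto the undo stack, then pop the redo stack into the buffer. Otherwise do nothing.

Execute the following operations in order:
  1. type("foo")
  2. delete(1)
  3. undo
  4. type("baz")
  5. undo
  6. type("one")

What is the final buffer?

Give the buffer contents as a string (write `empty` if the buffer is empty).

After op 1 (type): buf='foo' undo_depth=1 redo_depth=0
After op 2 (delete): buf='fo' undo_depth=2 redo_depth=0
After op 3 (undo): buf='foo' undo_depth=1 redo_depth=1
After op 4 (type): buf='foobaz' undo_depth=2 redo_depth=0
After op 5 (undo): buf='foo' undo_depth=1 redo_depth=1
After op 6 (type): buf='fooone' undo_depth=2 redo_depth=0

Answer: fooone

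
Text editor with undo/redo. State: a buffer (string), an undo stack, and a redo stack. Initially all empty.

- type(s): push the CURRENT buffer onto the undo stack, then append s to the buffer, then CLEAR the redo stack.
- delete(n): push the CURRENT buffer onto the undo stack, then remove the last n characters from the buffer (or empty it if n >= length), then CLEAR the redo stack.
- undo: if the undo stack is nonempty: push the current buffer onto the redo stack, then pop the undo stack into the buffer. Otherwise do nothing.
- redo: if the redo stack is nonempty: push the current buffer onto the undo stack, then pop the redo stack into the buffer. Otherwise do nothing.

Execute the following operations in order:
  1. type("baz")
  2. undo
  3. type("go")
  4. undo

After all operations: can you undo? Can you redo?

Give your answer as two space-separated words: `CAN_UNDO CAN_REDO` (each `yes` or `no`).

After op 1 (type): buf='baz' undo_depth=1 redo_depth=0
After op 2 (undo): buf='(empty)' undo_depth=0 redo_depth=1
After op 3 (type): buf='go' undo_depth=1 redo_depth=0
After op 4 (undo): buf='(empty)' undo_depth=0 redo_depth=1

Answer: no yes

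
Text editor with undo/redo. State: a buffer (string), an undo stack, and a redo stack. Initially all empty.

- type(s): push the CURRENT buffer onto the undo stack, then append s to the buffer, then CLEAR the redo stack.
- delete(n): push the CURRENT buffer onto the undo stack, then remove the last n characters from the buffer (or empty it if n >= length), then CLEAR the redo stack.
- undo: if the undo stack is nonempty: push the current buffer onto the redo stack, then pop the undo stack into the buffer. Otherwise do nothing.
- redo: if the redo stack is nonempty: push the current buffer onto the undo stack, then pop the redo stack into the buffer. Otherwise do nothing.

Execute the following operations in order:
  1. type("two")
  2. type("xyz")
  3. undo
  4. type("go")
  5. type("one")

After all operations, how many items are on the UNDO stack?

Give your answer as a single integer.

After op 1 (type): buf='two' undo_depth=1 redo_depth=0
After op 2 (type): buf='twoxyz' undo_depth=2 redo_depth=0
After op 3 (undo): buf='two' undo_depth=1 redo_depth=1
After op 4 (type): buf='twogo' undo_depth=2 redo_depth=0
After op 5 (type): buf='twogoone' undo_depth=3 redo_depth=0

Answer: 3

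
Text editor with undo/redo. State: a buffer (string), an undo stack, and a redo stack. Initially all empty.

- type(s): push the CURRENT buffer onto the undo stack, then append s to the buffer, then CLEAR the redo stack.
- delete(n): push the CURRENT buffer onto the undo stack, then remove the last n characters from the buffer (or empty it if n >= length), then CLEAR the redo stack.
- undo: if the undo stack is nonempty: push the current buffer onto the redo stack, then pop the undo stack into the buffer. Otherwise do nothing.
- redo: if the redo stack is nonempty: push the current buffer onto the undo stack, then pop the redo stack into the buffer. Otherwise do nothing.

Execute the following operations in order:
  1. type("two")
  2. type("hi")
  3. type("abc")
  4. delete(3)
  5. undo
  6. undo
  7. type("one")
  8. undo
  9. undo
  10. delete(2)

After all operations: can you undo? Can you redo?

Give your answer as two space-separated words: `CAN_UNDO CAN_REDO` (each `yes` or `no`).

After op 1 (type): buf='two' undo_depth=1 redo_depth=0
After op 2 (type): buf='twohi' undo_depth=2 redo_depth=0
After op 3 (type): buf='twohiabc' undo_depth=3 redo_depth=0
After op 4 (delete): buf='twohi' undo_depth=4 redo_depth=0
After op 5 (undo): buf='twohiabc' undo_depth=3 redo_depth=1
After op 6 (undo): buf='twohi' undo_depth=2 redo_depth=2
After op 7 (type): buf='twohione' undo_depth=3 redo_depth=0
After op 8 (undo): buf='twohi' undo_depth=2 redo_depth=1
After op 9 (undo): buf='two' undo_depth=1 redo_depth=2
After op 10 (delete): buf='t' undo_depth=2 redo_depth=0

Answer: yes no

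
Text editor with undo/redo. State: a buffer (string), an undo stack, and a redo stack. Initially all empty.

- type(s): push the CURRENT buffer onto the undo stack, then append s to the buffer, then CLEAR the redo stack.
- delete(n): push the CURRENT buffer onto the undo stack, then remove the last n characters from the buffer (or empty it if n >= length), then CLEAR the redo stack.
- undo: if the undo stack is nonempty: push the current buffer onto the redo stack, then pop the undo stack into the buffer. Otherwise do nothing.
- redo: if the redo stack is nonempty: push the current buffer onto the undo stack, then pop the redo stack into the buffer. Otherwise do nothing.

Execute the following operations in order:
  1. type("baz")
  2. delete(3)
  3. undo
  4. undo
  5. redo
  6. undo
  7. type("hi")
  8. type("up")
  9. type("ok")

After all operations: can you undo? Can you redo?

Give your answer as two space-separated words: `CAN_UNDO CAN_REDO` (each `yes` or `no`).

After op 1 (type): buf='baz' undo_depth=1 redo_depth=0
After op 2 (delete): buf='(empty)' undo_depth=2 redo_depth=0
After op 3 (undo): buf='baz' undo_depth=1 redo_depth=1
After op 4 (undo): buf='(empty)' undo_depth=0 redo_depth=2
After op 5 (redo): buf='baz' undo_depth=1 redo_depth=1
After op 6 (undo): buf='(empty)' undo_depth=0 redo_depth=2
After op 7 (type): buf='hi' undo_depth=1 redo_depth=0
After op 8 (type): buf='hiup' undo_depth=2 redo_depth=0
After op 9 (type): buf='hiupok' undo_depth=3 redo_depth=0

Answer: yes no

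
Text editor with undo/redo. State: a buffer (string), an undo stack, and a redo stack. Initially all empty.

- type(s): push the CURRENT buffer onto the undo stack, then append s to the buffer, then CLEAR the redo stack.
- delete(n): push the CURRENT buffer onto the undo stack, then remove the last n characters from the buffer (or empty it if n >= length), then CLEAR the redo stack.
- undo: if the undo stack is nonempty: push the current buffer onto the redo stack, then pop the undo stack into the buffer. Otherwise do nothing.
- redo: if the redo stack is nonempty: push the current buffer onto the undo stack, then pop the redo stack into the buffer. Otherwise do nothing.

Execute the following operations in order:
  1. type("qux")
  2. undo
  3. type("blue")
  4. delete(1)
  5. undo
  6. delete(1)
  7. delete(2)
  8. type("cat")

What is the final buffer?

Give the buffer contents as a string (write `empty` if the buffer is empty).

Answer: bcat

Derivation:
After op 1 (type): buf='qux' undo_depth=1 redo_depth=0
After op 2 (undo): buf='(empty)' undo_depth=0 redo_depth=1
After op 3 (type): buf='blue' undo_depth=1 redo_depth=0
After op 4 (delete): buf='blu' undo_depth=2 redo_depth=0
After op 5 (undo): buf='blue' undo_depth=1 redo_depth=1
After op 6 (delete): buf='blu' undo_depth=2 redo_depth=0
After op 7 (delete): buf='b' undo_depth=3 redo_depth=0
After op 8 (type): buf='bcat' undo_depth=4 redo_depth=0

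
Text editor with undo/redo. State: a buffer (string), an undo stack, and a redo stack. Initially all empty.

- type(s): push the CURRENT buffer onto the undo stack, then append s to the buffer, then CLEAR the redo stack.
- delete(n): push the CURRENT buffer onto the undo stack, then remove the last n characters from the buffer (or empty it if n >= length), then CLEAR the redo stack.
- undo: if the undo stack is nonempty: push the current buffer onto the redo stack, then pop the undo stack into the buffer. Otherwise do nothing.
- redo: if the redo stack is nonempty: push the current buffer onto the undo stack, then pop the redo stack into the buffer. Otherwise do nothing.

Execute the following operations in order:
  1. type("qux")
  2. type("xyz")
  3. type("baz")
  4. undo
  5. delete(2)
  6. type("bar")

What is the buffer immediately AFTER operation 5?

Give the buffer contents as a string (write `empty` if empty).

Answer: quxx

Derivation:
After op 1 (type): buf='qux' undo_depth=1 redo_depth=0
After op 2 (type): buf='quxxyz' undo_depth=2 redo_depth=0
After op 3 (type): buf='quxxyzbaz' undo_depth=3 redo_depth=0
After op 4 (undo): buf='quxxyz' undo_depth=2 redo_depth=1
After op 5 (delete): buf='quxx' undo_depth=3 redo_depth=0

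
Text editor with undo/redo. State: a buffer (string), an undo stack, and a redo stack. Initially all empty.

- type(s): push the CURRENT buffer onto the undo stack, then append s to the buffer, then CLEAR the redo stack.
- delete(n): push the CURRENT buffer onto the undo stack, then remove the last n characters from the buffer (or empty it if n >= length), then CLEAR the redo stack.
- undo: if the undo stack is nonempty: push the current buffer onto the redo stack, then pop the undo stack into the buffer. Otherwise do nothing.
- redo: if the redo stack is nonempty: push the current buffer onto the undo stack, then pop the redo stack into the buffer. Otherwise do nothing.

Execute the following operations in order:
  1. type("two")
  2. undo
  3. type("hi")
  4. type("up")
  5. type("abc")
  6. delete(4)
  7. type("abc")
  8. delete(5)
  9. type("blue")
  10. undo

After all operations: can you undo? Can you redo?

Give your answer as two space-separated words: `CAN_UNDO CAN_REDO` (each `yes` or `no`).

After op 1 (type): buf='two' undo_depth=1 redo_depth=0
After op 2 (undo): buf='(empty)' undo_depth=0 redo_depth=1
After op 3 (type): buf='hi' undo_depth=1 redo_depth=0
After op 4 (type): buf='hiup' undo_depth=2 redo_depth=0
After op 5 (type): buf='hiupabc' undo_depth=3 redo_depth=0
After op 6 (delete): buf='hiu' undo_depth=4 redo_depth=0
After op 7 (type): buf='hiuabc' undo_depth=5 redo_depth=0
After op 8 (delete): buf='h' undo_depth=6 redo_depth=0
After op 9 (type): buf='hblue' undo_depth=7 redo_depth=0
After op 10 (undo): buf='h' undo_depth=6 redo_depth=1

Answer: yes yes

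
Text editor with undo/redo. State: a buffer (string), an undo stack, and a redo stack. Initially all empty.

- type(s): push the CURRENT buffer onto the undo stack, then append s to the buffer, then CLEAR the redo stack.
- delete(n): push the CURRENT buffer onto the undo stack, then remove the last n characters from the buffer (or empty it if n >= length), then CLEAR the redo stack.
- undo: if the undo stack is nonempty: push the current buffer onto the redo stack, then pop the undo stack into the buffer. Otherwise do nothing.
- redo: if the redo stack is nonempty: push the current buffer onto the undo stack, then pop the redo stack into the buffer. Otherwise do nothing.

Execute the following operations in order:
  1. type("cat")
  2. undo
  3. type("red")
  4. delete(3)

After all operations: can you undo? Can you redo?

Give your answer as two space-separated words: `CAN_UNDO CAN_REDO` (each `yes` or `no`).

Answer: yes no

Derivation:
After op 1 (type): buf='cat' undo_depth=1 redo_depth=0
After op 2 (undo): buf='(empty)' undo_depth=0 redo_depth=1
After op 3 (type): buf='red' undo_depth=1 redo_depth=0
After op 4 (delete): buf='(empty)' undo_depth=2 redo_depth=0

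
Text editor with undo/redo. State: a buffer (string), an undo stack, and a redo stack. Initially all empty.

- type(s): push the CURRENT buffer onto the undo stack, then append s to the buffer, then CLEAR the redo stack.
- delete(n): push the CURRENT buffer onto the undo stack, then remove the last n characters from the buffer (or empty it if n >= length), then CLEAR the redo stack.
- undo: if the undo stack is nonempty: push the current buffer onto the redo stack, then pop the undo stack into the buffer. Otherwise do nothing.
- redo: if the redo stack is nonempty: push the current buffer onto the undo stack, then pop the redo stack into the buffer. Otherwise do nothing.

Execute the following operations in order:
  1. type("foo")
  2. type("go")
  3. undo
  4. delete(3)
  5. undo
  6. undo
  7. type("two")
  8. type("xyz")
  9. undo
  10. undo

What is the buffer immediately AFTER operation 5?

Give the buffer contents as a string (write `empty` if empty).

After op 1 (type): buf='foo' undo_depth=1 redo_depth=0
After op 2 (type): buf='foogo' undo_depth=2 redo_depth=0
After op 3 (undo): buf='foo' undo_depth=1 redo_depth=1
After op 4 (delete): buf='(empty)' undo_depth=2 redo_depth=0
After op 5 (undo): buf='foo' undo_depth=1 redo_depth=1

Answer: foo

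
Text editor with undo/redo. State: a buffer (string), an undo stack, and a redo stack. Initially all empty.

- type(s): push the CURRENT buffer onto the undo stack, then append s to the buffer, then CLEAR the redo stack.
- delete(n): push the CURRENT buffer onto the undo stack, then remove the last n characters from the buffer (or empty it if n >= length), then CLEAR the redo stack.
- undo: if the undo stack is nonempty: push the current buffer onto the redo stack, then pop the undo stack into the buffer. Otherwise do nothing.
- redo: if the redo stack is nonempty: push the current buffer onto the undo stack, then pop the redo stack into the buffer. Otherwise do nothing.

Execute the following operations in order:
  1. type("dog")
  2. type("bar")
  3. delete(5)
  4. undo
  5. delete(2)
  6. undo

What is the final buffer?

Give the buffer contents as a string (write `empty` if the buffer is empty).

Answer: dogbar

Derivation:
After op 1 (type): buf='dog' undo_depth=1 redo_depth=0
After op 2 (type): buf='dogbar' undo_depth=2 redo_depth=0
After op 3 (delete): buf='d' undo_depth=3 redo_depth=0
After op 4 (undo): buf='dogbar' undo_depth=2 redo_depth=1
After op 5 (delete): buf='dogb' undo_depth=3 redo_depth=0
After op 6 (undo): buf='dogbar' undo_depth=2 redo_depth=1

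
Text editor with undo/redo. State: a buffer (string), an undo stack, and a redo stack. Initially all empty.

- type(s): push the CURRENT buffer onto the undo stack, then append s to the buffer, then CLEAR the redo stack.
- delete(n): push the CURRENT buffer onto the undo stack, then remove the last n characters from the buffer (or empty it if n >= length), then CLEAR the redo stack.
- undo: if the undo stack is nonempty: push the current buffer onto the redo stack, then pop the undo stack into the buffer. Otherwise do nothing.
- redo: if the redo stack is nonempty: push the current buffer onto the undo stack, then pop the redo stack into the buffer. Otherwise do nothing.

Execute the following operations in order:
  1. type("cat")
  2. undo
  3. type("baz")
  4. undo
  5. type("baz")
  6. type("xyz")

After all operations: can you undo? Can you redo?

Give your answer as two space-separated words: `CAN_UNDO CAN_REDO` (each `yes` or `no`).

After op 1 (type): buf='cat' undo_depth=1 redo_depth=0
After op 2 (undo): buf='(empty)' undo_depth=0 redo_depth=1
After op 3 (type): buf='baz' undo_depth=1 redo_depth=0
After op 4 (undo): buf='(empty)' undo_depth=0 redo_depth=1
After op 5 (type): buf='baz' undo_depth=1 redo_depth=0
After op 6 (type): buf='bazxyz' undo_depth=2 redo_depth=0

Answer: yes no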